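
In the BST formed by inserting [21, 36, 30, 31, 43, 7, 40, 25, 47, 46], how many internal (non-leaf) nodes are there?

Tree built from: [21, 36, 30, 31, 43, 7, 40, 25, 47, 46]
Tree (level-order array): [21, 7, 36, None, None, 30, 43, 25, 31, 40, 47, None, None, None, None, None, None, 46]
Rule: An internal node has at least one child.
Per-node child counts:
  node 21: 2 child(ren)
  node 7: 0 child(ren)
  node 36: 2 child(ren)
  node 30: 2 child(ren)
  node 25: 0 child(ren)
  node 31: 0 child(ren)
  node 43: 2 child(ren)
  node 40: 0 child(ren)
  node 47: 1 child(ren)
  node 46: 0 child(ren)
Matching nodes: [21, 36, 30, 43, 47]
Count of internal (non-leaf) nodes: 5


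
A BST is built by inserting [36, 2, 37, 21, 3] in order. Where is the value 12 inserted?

Starting tree (level order): [36, 2, 37, None, 21, None, None, 3]
Insertion path: 36 -> 2 -> 21 -> 3
Result: insert 12 as right child of 3
Final tree (level order): [36, 2, 37, None, 21, None, None, 3, None, None, 12]


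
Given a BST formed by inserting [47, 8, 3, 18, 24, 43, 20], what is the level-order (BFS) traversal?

Tree insertion order: [47, 8, 3, 18, 24, 43, 20]
Tree (level-order array): [47, 8, None, 3, 18, None, None, None, 24, 20, 43]
BFS from the root, enqueuing left then right child of each popped node:
  queue [47] -> pop 47, enqueue [8], visited so far: [47]
  queue [8] -> pop 8, enqueue [3, 18], visited so far: [47, 8]
  queue [3, 18] -> pop 3, enqueue [none], visited so far: [47, 8, 3]
  queue [18] -> pop 18, enqueue [24], visited so far: [47, 8, 3, 18]
  queue [24] -> pop 24, enqueue [20, 43], visited so far: [47, 8, 3, 18, 24]
  queue [20, 43] -> pop 20, enqueue [none], visited so far: [47, 8, 3, 18, 24, 20]
  queue [43] -> pop 43, enqueue [none], visited so far: [47, 8, 3, 18, 24, 20, 43]
Result: [47, 8, 3, 18, 24, 20, 43]


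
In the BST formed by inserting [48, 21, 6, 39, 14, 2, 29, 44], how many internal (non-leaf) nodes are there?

Tree built from: [48, 21, 6, 39, 14, 2, 29, 44]
Tree (level-order array): [48, 21, None, 6, 39, 2, 14, 29, 44]
Rule: An internal node has at least one child.
Per-node child counts:
  node 48: 1 child(ren)
  node 21: 2 child(ren)
  node 6: 2 child(ren)
  node 2: 0 child(ren)
  node 14: 0 child(ren)
  node 39: 2 child(ren)
  node 29: 0 child(ren)
  node 44: 0 child(ren)
Matching nodes: [48, 21, 6, 39]
Count of internal (non-leaf) nodes: 4


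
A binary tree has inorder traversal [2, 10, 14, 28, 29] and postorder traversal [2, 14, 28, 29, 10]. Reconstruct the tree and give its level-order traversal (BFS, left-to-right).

Inorder:   [2, 10, 14, 28, 29]
Postorder: [2, 14, 28, 29, 10]
Algorithm: postorder visits root last, so walk postorder right-to-left;
each value is the root of the current inorder slice — split it at that
value, recurse on the right subtree first, then the left.
Recursive splits:
  root=10; inorder splits into left=[2], right=[14, 28, 29]
  root=29; inorder splits into left=[14, 28], right=[]
  root=28; inorder splits into left=[14], right=[]
  root=14; inorder splits into left=[], right=[]
  root=2; inorder splits into left=[], right=[]
Reconstructed level-order: [10, 2, 29, 28, 14]


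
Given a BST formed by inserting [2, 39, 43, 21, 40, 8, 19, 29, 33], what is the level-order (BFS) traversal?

Tree insertion order: [2, 39, 43, 21, 40, 8, 19, 29, 33]
Tree (level-order array): [2, None, 39, 21, 43, 8, 29, 40, None, None, 19, None, 33]
BFS from the root, enqueuing left then right child of each popped node:
  queue [2] -> pop 2, enqueue [39], visited so far: [2]
  queue [39] -> pop 39, enqueue [21, 43], visited so far: [2, 39]
  queue [21, 43] -> pop 21, enqueue [8, 29], visited so far: [2, 39, 21]
  queue [43, 8, 29] -> pop 43, enqueue [40], visited so far: [2, 39, 21, 43]
  queue [8, 29, 40] -> pop 8, enqueue [19], visited so far: [2, 39, 21, 43, 8]
  queue [29, 40, 19] -> pop 29, enqueue [33], visited so far: [2, 39, 21, 43, 8, 29]
  queue [40, 19, 33] -> pop 40, enqueue [none], visited so far: [2, 39, 21, 43, 8, 29, 40]
  queue [19, 33] -> pop 19, enqueue [none], visited so far: [2, 39, 21, 43, 8, 29, 40, 19]
  queue [33] -> pop 33, enqueue [none], visited so far: [2, 39, 21, 43, 8, 29, 40, 19, 33]
Result: [2, 39, 21, 43, 8, 29, 40, 19, 33]


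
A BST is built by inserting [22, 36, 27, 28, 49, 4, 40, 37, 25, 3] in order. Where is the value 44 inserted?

Starting tree (level order): [22, 4, 36, 3, None, 27, 49, None, None, 25, 28, 40, None, None, None, None, None, 37]
Insertion path: 22 -> 36 -> 49 -> 40
Result: insert 44 as right child of 40
Final tree (level order): [22, 4, 36, 3, None, 27, 49, None, None, 25, 28, 40, None, None, None, None, None, 37, 44]


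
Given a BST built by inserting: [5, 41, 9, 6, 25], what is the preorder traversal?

Tree insertion order: [5, 41, 9, 6, 25]
Tree (level-order array): [5, None, 41, 9, None, 6, 25]
Preorder traversal: [5, 41, 9, 6, 25]


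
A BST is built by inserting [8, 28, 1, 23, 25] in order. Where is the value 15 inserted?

Starting tree (level order): [8, 1, 28, None, None, 23, None, None, 25]
Insertion path: 8 -> 28 -> 23
Result: insert 15 as left child of 23
Final tree (level order): [8, 1, 28, None, None, 23, None, 15, 25]


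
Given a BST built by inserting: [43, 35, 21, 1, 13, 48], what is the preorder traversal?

Tree insertion order: [43, 35, 21, 1, 13, 48]
Tree (level-order array): [43, 35, 48, 21, None, None, None, 1, None, None, 13]
Preorder traversal: [43, 35, 21, 1, 13, 48]


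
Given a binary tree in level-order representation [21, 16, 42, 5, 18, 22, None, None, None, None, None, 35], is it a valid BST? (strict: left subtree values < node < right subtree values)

Level-order array: [21, 16, 42, 5, 18, 22, None, None, None, None, None, 35]
Validate using subtree bounds (lo, hi): at each node, require lo < value < hi,
then recurse left with hi=value and right with lo=value.
Preorder trace (stopping at first violation):
  at node 21 with bounds (-inf, +inf): OK
  at node 16 with bounds (-inf, 21): OK
  at node 5 with bounds (-inf, 16): OK
  at node 18 with bounds (16, 21): OK
  at node 42 with bounds (21, +inf): OK
  at node 22 with bounds (21, 42): OK
  at node 35 with bounds (21, 22): VIOLATION
Node 35 violates its bound: not (21 < 35 < 22).
Result: Not a valid BST


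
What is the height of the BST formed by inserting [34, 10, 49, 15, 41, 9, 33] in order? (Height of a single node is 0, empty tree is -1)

Insertion order: [34, 10, 49, 15, 41, 9, 33]
Tree (level-order array): [34, 10, 49, 9, 15, 41, None, None, None, None, 33]
Compute height bottom-up (empty subtree = -1):
  height(9) = 1 + max(-1, -1) = 0
  height(33) = 1 + max(-1, -1) = 0
  height(15) = 1 + max(-1, 0) = 1
  height(10) = 1 + max(0, 1) = 2
  height(41) = 1 + max(-1, -1) = 0
  height(49) = 1 + max(0, -1) = 1
  height(34) = 1 + max(2, 1) = 3
Height = 3


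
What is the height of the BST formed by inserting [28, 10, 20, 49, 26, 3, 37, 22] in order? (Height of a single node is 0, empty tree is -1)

Insertion order: [28, 10, 20, 49, 26, 3, 37, 22]
Tree (level-order array): [28, 10, 49, 3, 20, 37, None, None, None, None, 26, None, None, 22]
Compute height bottom-up (empty subtree = -1):
  height(3) = 1 + max(-1, -1) = 0
  height(22) = 1 + max(-1, -1) = 0
  height(26) = 1 + max(0, -1) = 1
  height(20) = 1 + max(-1, 1) = 2
  height(10) = 1 + max(0, 2) = 3
  height(37) = 1 + max(-1, -1) = 0
  height(49) = 1 + max(0, -1) = 1
  height(28) = 1 + max(3, 1) = 4
Height = 4


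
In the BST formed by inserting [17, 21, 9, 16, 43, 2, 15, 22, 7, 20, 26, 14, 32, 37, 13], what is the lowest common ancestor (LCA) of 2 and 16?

Tree insertion order: [17, 21, 9, 16, 43, 2, 15, 22, 7, 20, 26, 14, 32, 37, 13]
Tree (level-order array): [17, 9, 21, 2, 16, 20, 43, None, 7, 15, None, None, None, 22, None, None, None, 14, None, None, 26, 13, None, None, 32, None, None, None, 37]
In a BST, the LCA of p=2, q=16 is the first node v on the
root-to-leaf path with p <= v <= q (go left if both < v, right if both > v).
Walk from root:
  at 17: both 2 and 16 < 17, go left
  at 9: 2 <= 9 <= 16, this is the LCA
LCA = 9


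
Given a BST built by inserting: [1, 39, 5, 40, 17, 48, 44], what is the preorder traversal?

Tree insertion order: [1, 39, 5, 40, 17, 48, 44]
Tree (level-order array): [1, None, 39, 5, 40, None, 17, None, 48, None, None, 44]
Preorder traversal: [1, 39, 5, 17, 40, 48, 44]


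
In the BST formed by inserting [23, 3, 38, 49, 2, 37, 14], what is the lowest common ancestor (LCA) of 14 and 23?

Tree insertion order: [23, 3, 38, 49, 2, 37, 14]
Tree (level-order array): [23, 3, 38, 2, 14, 37, 49]
In a BST, the LCA of p=14, q=23 is the first node v on the
root-to-leaf path with p <= v <= q (go left if both < v, right if both > v).
Walk from root:
  at 23: 14 <= 23 <= 23, this is the LCA
LCA = 23


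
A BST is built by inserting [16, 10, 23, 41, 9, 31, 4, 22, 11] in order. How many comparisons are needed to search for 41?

Search path for 41: 16 -> 23 -> 41
Found: True
Comparisons: 3


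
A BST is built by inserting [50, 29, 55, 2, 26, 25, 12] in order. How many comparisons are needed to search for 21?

Search path for 21: 50 -> 29 -> 2 -> 26 -> 25 -> 12
Found: False
Comparisons: 6


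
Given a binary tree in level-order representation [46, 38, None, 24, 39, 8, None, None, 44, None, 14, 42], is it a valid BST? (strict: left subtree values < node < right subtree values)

Level-order array: [46, 38, None, 24, 39, 8, None, None, 44, None, 14, 42]
Validate using subtree bounds (lo, hi): at each node, require lo < value < hi,
then recurse left with hi=value and right with lo=value.
Preorder trace (stopping at first violation):
  at node 46 with bounds (-inf, +inf): OK
  at node 38 with bounds (-inf, 46): OK
  at node 24 with bounds (-inf, 38): OK
  at node 8 with bounds (-inf, 24): OK
  at node 14 with bounds (8, 24): OK
  at node 39 with bounds (38, 46): OK
  at node 44 with bounds (39, 46): OK
  at node 42 with bounds (39, 44): OK
No violation found at any node.
Result: Valid BST


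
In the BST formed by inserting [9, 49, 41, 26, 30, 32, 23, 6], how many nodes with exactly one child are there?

Tree built from: [9, 49, 41, 26, 30, 32, 23, 6]
Tree (level-order array): [9, 6, 49, None, None, 41, None, 26, None, 23, 30, None, None, None, 32]
Rule: These are nodes with exactly 1 non-null child.
Per-node child counts:
  node 9: 2 child(ren)
  node 6: 0 child(ren)
  node 49: 1 child(ren)
  node 41: 1 child(ren)
  node 26: 2 child(ren)
  node 23: 0 child(ren)
  node 30: 1 child(ren)
  node 32: 0 child(ren)
Matching nodes: [49, 41, 30]
Count of nodes with exactly one child: 3


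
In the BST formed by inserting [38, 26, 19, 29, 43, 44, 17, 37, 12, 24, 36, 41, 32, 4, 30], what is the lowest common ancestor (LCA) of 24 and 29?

Tree insertion order: [38, 26, 19, 29, 43, 44, 17, 37, 12, 24, 36, 41, 32, 4, 30]
Tree (level-order array): [38, 26, 43, 19, 29, 41, 44, 17, 24, None, 37, None, None, None, None, 12, None, None, None, 36, None, 4, None, 32, None, None, None, 30]
In a BST, the LCA of p=24, q=29 is the first node v on the
root-to-leaf path with p <= v <= q (go left if both < v, right if both > v).
Walk from root:
  at 38: both 24 and 29 < 38, go left
  at 26: 24 <= 26 <= 29, this is the LCA
LCA = 26


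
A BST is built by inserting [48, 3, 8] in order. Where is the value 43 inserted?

Starting tree (level order): [48, 3, None, None, 8]
Insertion path: 48 -> 3 -> 8
Result: insert 43 as right child of 8
Final tree (level order): [48, 3, None, None, 8, None, 43]


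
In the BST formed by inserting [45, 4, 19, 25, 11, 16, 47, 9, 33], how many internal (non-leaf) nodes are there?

Tree built from: [45, 4, 19, 25, 11, 16, 47, 9, 33]
Tree (level-order array): [45, 4, 47, None, 19, None, None, 11, 25, 9, 16, None, 33]
Rule: An internal node has at least one child.
Per-node child counts:
  node 45: 2 child(ren)
  node 4: 1 child(ren)
  node 19: 2 child(ren)
  node 11: 2 child(ren)
  node 9: 0 child(ren)
  node 16: 0 child(ren)
  node 25: 1 child(ren)
  node 33: 0 child(ren)
  node 47: 0 child(ren)
Matching nodes: [45, 4, 19, 11, 25]
Count of internal (non-leaf) nodes: 5


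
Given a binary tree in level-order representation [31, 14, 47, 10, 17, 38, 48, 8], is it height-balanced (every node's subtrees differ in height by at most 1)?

Tree (level-order array): [31, 14, 47, 10, 17, 38, 48, 8]
Definition: a tree is height-balanced if, at every node, |h(left) - h(right)| <= 1 (empty subtree has height -1).
Bottom-up per-node check:
  node 8: h_left=-1, h_right=-1, diff=0 [OK], height=0
  node 10: h_left=0, h_right=-1, diff=1 [OK], height=1
  node 17: h_left=-1, h_right=-1, diff=0 [OK], height=0
  node 14: h_left=1, h_right=0, diff=1 [OK], height=2
  node 38: h_left=-1, h_right=-1, diff=0 [OK], height=0
  node 48: h_left=-1, h_right=-1, diff=0 [OK], height=0
  node 47: h_left=0, h_right=0, diff=0 [OK], height=1
  node 31: h_left=2, h_right=1, diff=1 [OK], height=3
All nodes satisfy the balance condition.
Result: Balanced


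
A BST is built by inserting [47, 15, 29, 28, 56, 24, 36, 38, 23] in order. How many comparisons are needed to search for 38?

Search path for 38: 47 -> 15 -> 29 -> 36 -> 38
Found: True
Comparisons: 5


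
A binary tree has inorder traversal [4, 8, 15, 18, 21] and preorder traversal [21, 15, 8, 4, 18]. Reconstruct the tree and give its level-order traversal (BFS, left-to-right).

Inorder:  [4, 8, 15, 18, 21]
Preorder: [21, 15, 8, 4, 18]
Algorithm: preorder visits root first, so consume preorder in order;
for each root, split the current inorder slice at that value into
left-subtree inorder and right-subtree inorder, then recurse.
Recursive splits:
  root=21; inorder splits into left=[4, 8, 15, 18], right=[]
  root=15; inorder splits into left=[4, 8], right=[18]
  root=8; inorder splits into left=[4], right=[]
  root=4; inorder splits into left=[], right=[]
  root=18; inorder splits into left=[], right=[]
Reconstructed level-order: [21, 15, 8, 18, 4]


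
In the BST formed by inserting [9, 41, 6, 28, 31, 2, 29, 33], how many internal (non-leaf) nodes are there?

Tree built from: [9, 41, 6, 28, 31, 2, 29, 33]
Tree (level-order array): [9, 6, 41, 2, None, 28, None, None, None, None, 31, 29, 33]
Rule: An internal node has at least one child.
Per-node child counts:
  node 9: 2 child(ren)
  node 6: 1 child(ren)
  node 2: 0 child(ren)
  node 41: 1 child(ren)
  node 28: 1 child(ren)
  node 31: 2 child(ren)
  node 29: 0 child(ren)
  node 33: 0 child(ren)
Matching nodes: [9, 6, 41, 28, 31]
Count of internal (non-leaf) nodes: 5


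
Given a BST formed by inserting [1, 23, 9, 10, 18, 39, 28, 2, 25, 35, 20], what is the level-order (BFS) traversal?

Tree insertion order: [1, 23, 9, 10, 18, 39, 28, 2, 25, 35, 20]
Tree (level-order array): [1, None, 23, 9, 39, 2, 10, 28, None, None, None, None, 18, 25, 35, None, 20]
BFS from the root, enqueuing left then right child of each popped node:
  queue [1] -> pop 1, enqueue [23], visited so far: [1]
  queue [23] -> pop 23, enqueue [9, 39], visited so far: [1, 23]
  queue [9, 39] -> pop 9, enqueue [2, 10], visited so far: [1, 23, 9]
  queue [39, 2, 10] -> pop 39, enqueue [28], visited so far: [1, 23, 9, 39]
  queue [2, 10, 28] -> pop 2, enqueue [none], visited so far: [1, 23, 9, 39, 2]
  queue [10, 28] -> pop 10, enqueue [18], visited so far: [1, 23, 9, 39, 2, 10]
  queue [28, 18] -> pop 28, enqueue [25, 35], visited so far: [1, 23, 9, 39, 2, 10, 28]
  queue [18, 25, 35] -> pop 18, enqueue [20], visited so far: [1, 23, 9, 39, 2, 10, 28, 18]
  queue [25, 35, 20] -> pop 25, enqueue [none], visited so far: [1, 23, 9, 39, 2, 10, 28, 18, 25]
  queue [35, 20] -> pop 35, enqueue [none], visited so far: [1, 23, 9, 39, 2, 10, 28, 18, 25, 35]
  queue [20] -> pop 20, enqueue [none], visited so far: [1, 23, 9, 39, 2, 10, 28, 18, 25, 35, 20]
Result: [1, 23, 9, 39, 2, 10, 28, 18, 25, 35, 20]


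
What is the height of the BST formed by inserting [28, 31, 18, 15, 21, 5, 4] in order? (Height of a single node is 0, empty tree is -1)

Insertion order: [28, 31, 18, 15, 21, 5, 4]
Tree (level-order array): [28, 18, 31, 15, 21, None, None, 5, None, None, None, 4]
Compute height bottom-up (empty subtree = -1):
  height(4) = 1 + max(-1, -1) = 0
  height(5) = 1 + max(0, -1) = 1
  height(15) = 1 + max(1, -1) = 2
  height(21) = 1 + max(-1, -1) = 0
  height(18) = 1 + max(2, 0) = 3
  height(31) = 1 + max(-1, -1) = 0
  height(28) = 1 + max(3, 0) = 4
Height = 4


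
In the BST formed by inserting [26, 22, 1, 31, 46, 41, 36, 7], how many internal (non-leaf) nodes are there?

Tree built from: [26, 22, 1, 31, 46, 41, 36, 7]
Tree (level-order array): [26, 22, 31, 1, None, None, 46, None, 7, 41, None, None, None, 36]
Rule: An internal node has at least one child.
Per-node child counts:
  node 26: 2 child(ren)
  node 22: 1 child(ren)
  node 1: 1 child(ren)
  node 7: 0 child(ren)
  node 31: 1 child(ren)
  node 46: 1 child(ren)
  node 41: 1 child(ren)
  node 36: 0 child(ren)
Matching nodes: [26, 22, 1, 31, 46, 41]
Count of internal (non-leaf) nodes: 6


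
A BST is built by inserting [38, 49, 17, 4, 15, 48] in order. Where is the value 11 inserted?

Starting tree (level order): [38, 17, 49, 4, None, 48, None, None, 15]
Insertion path: 38 -> 17 -> 4 -> 15
Result: insert 11 as left child of 15
Final tree (level order): [38, 17, 49, 4, None, 48, None, None, 15, None, None, 11]


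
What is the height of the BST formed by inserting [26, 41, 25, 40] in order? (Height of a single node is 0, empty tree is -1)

Insertion order: [26, 41, 25, 40]
Tree (level-order array): [26, 25, 41, None, None, 40]
Compute height bottom-up (empty subtree = -1):
  height(25) = 1 + max(-1, -1) = 0
  height(40) = 1 + max(-1, -1) = 0
  height(41) = 1 + max(0, -1) = 1
  height(26) = 1 + max(0, 1) = 2
Height = 2


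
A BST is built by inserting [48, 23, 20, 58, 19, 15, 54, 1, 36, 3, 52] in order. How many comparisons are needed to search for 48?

Search path for 48: 48
Found: True
Comparisons: 1


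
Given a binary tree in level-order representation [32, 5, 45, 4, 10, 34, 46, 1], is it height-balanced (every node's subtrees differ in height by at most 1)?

Tree (level-order array): [32, 5, 45, 4, 10, 34, 46, 1]
Definition: a tree is height-balanced if, at every node, |h(left) - h(right)| <= 1 (empty subtree has height -1).
Bottom-up per-node check:
  node 1: h_left=-1, h_right=-1, diff=0 [OK], height=0
  node 4: h_left=0, h_right=-1, diff=1 [OK], height=1
  node 10: h_left=-1, h_right=-1, diff=0 [OK], height=0
  node 5: h_left=1, h_right=0, diff=1 [OK], height=2
  node 34: h_left=-1, h_right=-1, diff=0 [OK], height=0
  node 46: h_left=-1, h_right=-1, diff=0 [OK], height=0
  node 45: h_left=0, h_right=0, diff=0 [OK], height=1
  node 32: h_left=2, h_right=1, diff=1 [OK], height=3
All nodes satisfy the balance condition.
Result: Balanced


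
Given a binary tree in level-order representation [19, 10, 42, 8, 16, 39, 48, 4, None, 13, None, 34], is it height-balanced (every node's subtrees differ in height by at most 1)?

Tree (level-order array): [19, 10, 42, 8, 16, 39, 48, 4, None, 13, None, 34]
Definition: a tree is height-balanced if, at every node, |h(left) - h(right)| <= 1 (empty subtree has height -1).
Bottom-up per-node check:
  node 4: h_left=-1, h_right=-1, diff=0 [OK], height=0
  node 8: h_left=0, h_right=-1, diff=1 [OK], height=1
  node 13: h_left=-1, h_right=-1, diff=0 [OK], height=0
  node 16: h_left=0, h_right=-1, diff=1 [OK], height=1
  node 10: h_left=1, h_right=1, diff=0 [OK], height=2
  node 34: h_left=-1, h_right=-1, diff=0 [OK], height=0
  node 39: h_left=0, h_right=-1, diff=1 [OK], height=1
  node 48: h_left=-1, h_right=-1, diff=0 [OK], height=0
  node 42: h_left=1, h_right=0, diff=1 [OK], height=2
  node 19: h_left=2, h_right=2, diff=0 [OK], height=3
All nodes satisfy the balance condition.
Result: Balanced


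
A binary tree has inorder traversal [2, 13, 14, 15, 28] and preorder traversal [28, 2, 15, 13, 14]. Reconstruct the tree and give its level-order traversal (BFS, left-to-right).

Inorder:  [2, 13, 14, 15, 28]
Preorder: [28, 2, 15, 13, 14]
Algorithm: preorder visits root first, so consume preorder in order;
for each root, split the current inorder slice at that value into
left-subtree inorder and right-subtree inorder, then recurse.
Recursive splits:
  root=28; inorder splits into left=[2, 13, 14, 15], right=[]
  root=2; inorder splits into left=[], right=[13, 14, 15]
  root=15; inorder splits into left=[13, 14], right=[]
  root=13; inorder splits into left=[], right=[14]
  root=14; inorder splits into left=[], right=[]
Reconstructed level-order: [28, 2, 15, 13, 14]


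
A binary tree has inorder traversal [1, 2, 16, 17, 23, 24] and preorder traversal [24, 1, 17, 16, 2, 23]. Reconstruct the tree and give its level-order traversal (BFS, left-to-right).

Inorder:  [1, 2, 16, 17, 23, 24]
Preorder: [24, 1, 17, 16, 2, 23]
Algorithm: preorder visits root first, so consume preorder in order;
for each root, split the current inorder slice at that value into
left-subtree inorder and right-subtree inorder, then recurse.
Recursive splits:
  root=24; inorder splits into left=[1, 2, 16, 17, 23], right=[]
  root=1; inorder splits into left=[], right=[2, 16, 17, 23]
  root=17; inorder splits into left=[2, 16], right=[23]
  root=16; inorder splits into left=[2], right=[]
  root=2; inorder splits into left=[], right=[]
  root=23; inorder splits into left=[], right=[]
Reconstructed level-order: [24, 1, 17, 16, 23, 2]


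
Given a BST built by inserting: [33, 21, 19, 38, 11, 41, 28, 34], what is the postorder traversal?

Tree insertion order: [33, 21, 19, 38, 11, 41, 28, 34]
Tree (level-order array): [33, 21, 38, 19, 28, 34, 41, 11]
Postorder traversal: [11, 19, 28, 21, 34, 41, 38, 33]


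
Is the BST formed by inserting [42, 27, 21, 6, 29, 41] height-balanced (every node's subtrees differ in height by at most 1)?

Tree (level-order array): [42, 27, None, 21, 29, 6, None, None, 41]
Definition: a tree is height-balanced if, at every node, |h(left) - h(right)| <= 1 (empty subtree has height -1).
Bottom-up per-node check:
  node 6: h_left=-1, h_right=-1, diff=0 [OK], height=0
  node 21: h_left=0, h_right=-1, diff=1 [OK], height=1
  node 41: h_left=-1, h_right=-1, diff=0 [OK], height=0
  node 29: h_left=-1, h_right=0, diff=1 [OK], height=1
  node 27: h_left=1, h_right=1, diff=0 [OK], height=2
  node 42: h_left=2, h_right=-1, diff=3 [FAIL (|2--1|=3 > 1)], height=3
Node 42 violates the condition: |2 - -1| = 3 > 1.
Result: Not balanced


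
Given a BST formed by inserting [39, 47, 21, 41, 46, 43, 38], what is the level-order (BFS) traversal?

Tree insertion order: [39, 47, 21, 41, 46, 43, 38]
Tree (level-order array): [39, 21, 47, None, 38, 41, None, None, None, None, 46, 43]
BFS from the root, enqueuing left then right child of each popped node:
  queue [39] -> pop 39, enqueue [21, 47], visited so far: [39]
  queue [21, 47] -> pop 21, enqueue [38], visited so far: [39, 21]
  queue [47, 38] -> pop 47, enqueue [41], visited so far: [39, 21, 47]
  queue [38, 41] -> pop 38, enqueue [none], visited so far: [39, 21, 47, 38]
  queue [41] -> pop 41, enqueue [46], visited so far: [39, 21, 47, 38, 41]
  queue [46] -> pop 46, enqueue [43], visited so far: [39, 21, 47, 38, 41, 46]
  queue [43] -> pop 43, enqueue [none], visited so far: [39, 21, 47, 38, 41, 46, 43]
Result: [39, 21, 47, 38, 41, 46, 43]


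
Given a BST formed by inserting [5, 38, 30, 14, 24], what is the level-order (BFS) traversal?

Tree insertion order: [5, 38, 30, 14, 24]
Tree (level-order array): [5, None, 38, 30, None, 14, None, None, 24]
BFS from the root, enqueuing left then right child of each popped node:
  queue [5] -> pop 5, enqueue [38], visited so far: [5]
  queue [38] -> pop 38, enqueue [30], visited so far: [5, 38]
  queue [30] -> pop 30, enqueue [14], visited so far: [5, 38, 30]
  queue [14] -> pop 14, enqueue [24], visited so far: [5, 38, 30, 14]
  queue [24] -> pop 24, enqueue [none], visited so far: [5, 38, 30, 14, 24]
Result: [5, 38, 30, 14, 24]


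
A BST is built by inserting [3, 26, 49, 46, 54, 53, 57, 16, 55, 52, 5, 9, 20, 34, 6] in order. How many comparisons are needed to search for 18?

Search path for 18: 3 -> 26 -> 16 -> 20
Found: False
Comparisons: 4


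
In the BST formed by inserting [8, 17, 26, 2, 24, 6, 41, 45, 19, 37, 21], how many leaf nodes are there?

Tree built from: [8, 17, 26, 2, 24, 6, 41, 45, 19, 37, 21]
Tree (level-order array): [8, 2, 17, None, 6, None, 26, None, None, 24, 41, 19, None, 37, 45, None, 21]
Rule: A leaf has 0 children.
Per-node child counts:
  node 8: 2 child(ren)
  node 2: 1 child(ren)
  node 6: 0 child(ren)
  node 17: 1 child(ren)
  node 26: 2 child(ren)
  node 24: 1 child(ren)
  node 19: 1 child(ren)
  node 21: 0 child(ren)
  node 41: 2 child(ren)
  node 37: 0 child(ren)
  node 45: 0 child(ren)
Matching nodes: [6, 21, 37, 45]
Count of leaf nodes: 4


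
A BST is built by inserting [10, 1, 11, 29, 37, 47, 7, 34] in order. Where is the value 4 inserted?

Starting tree (level order): [10, 1, 11, None, 7, None, 29, None, None, None, 37, 34, 47]
Insertion path: 10 -> 1 -> 7
Result: insert 4 as left child of 7
Final tree (level order): [10, 1, 11, None, 7, None, 29, 4, None, None, 37, None, None, 34, 47]


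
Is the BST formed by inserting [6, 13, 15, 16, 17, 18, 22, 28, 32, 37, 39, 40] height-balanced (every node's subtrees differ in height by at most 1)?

Tree (level-order array): [6, None, 13, None, 15, None, 16, None, 17, None, 18, None, 22, None, 28, None, 32, None, 37, None, 39, None, 40]
Definition: a tree is height-balanced if, at every node, |h(left) - h(right)| <= 1 (empty subtree has height -1).
Bottom-up per-node check:
  node 40: h_left=-1, h_right=-1, diff=0 [OK], height=0
  node 39: h_left=-1, h_right=0, diff=1 [OK], height=1
  node 37: h_left=-1, h_right=1, diff=2 [FAIL (|-1-1|=2 > 1)], height=2
  node 32: h_left=-1, h_right=2, diff=3 [FAIL (|-1-2|=3 > 1)], height=3
  node 28: h_left=-1, h_right=3, diff=4 [FAIL (|-1-3|=4 > 1)], height=4
  node 22: h_left=-1, h_right=4, diff=5 [FAIL (|-1-4|=5 > 1)], height=5
  node 18: h_left=-1, h_right=5, diff=6 [FAIL (|-1-5|=6 > 1)], height=6
  node 17: h_left=-1, h_right=6, diff=7 [FAIL (|-1-6|=7 > 1)], height=7
  node 16: h_left=-1, h_right=7, diff=8 [FAIL (|-1-7|=8 > 1)], height=8
  node 15: h_left=-1, h_right=8, diff=9 [FAIL (|-1-8|=9 > 1)], height=9
  node 13: h_left=-1, h_right=9, diff=10 [FAIL (|-1-9|=10 > 1)], height=10
  node 6: h_left=-1, h_right=10, diff=11 [FAIL (|-1-10|=11 > 1)], height=11
Node 37 violates the condition: |-1 - 1| = 2 > 1.
Result: Not balanced


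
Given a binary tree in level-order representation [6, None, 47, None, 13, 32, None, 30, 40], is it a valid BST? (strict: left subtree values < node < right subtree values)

Level-order array: [6, None, 47, None, 13, 32, None, 30, 40]
Validate using subtree bounds (lo, hi): at each node, require lo < value < hi,
then recurse left with hi=value and right with lo=value.
Preorder trace (stopping at first violation):
  at node 6 with bounds (-inf, +inf): OK
  at node 47 with bounds (6, +inf): OK
  at node 13 with bounds (47, +inf): VIOLATION
Node 13 violates its bound: not (47 < 13 < +inf).
Result: Not a valid BST


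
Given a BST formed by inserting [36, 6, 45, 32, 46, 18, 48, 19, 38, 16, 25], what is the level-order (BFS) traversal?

Tree insertion order: [36, 6, 45, 32, 46, 18, 48, 19, 38, 16, 25]
Tree (level-order array): [36, 6, 45, None, 32, 38, 46, 18, None, None, None, None, 48, 16, 19, None, None, None, None, None, 25]
BFS from the root, enqueuing left then right child of each popped node:
  queue [36] -> pop 36, enqueue [6, 45], visited so far: [36]
  queue [6, 45] -> pop 6, enqueue [32], visited so far: [36, 6]
  queue [45, 32] -> pop 45, enqueue [38, 46], visited so far: [36, 6, 45]
  queue [32, 38, 46] -> pop 32, enqueue [18], visited so far: [36, 6, 45, 32]
  queue [38, 46, 18] -> pop 38, enqueue [none], visited so far: [36, 6, 45, 32, 38]
  queue [46, 18] -> pop 46, enqueue [48], visited so far: [36, 6, 45, 32, 38, 46]
  queue [18, 48] -> pop 18, enqueue [16, 19], visited so far: [36, 6, 45, 32, 38, 46, 18]
  queue [48, 16, 19] -> pop 48, enqueue [none], visited so far: [36, 6, 45, 32, 38, 46, 18, 48]
  queue [16, 19] -> pop 16, enqueue [none], visited so far: [36, 6, 45, 32, 38, 46, 18, 48, 16]
  queue [19] -> pop 19, enqueue [25], visited so far: [36, 6, 45, 32, 38, 46, 18, 48, 16, 19]
  queue [25] -> pop 25, enqueue [none], visited so far: [36, 6, 45, 32, 38, 46, 18, 48, 16, 19, 25]
Result: [36, 6, 45, 32, 38, 46, 18, 48, 16, 19, 25]


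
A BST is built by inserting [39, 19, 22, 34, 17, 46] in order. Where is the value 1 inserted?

Starting tree (level order): [39, 19, 46, 17, 22, None, None, None, None, None, 34]
Insertion path: 39 -> 19 -> 17
Result: insert 1 as left child of 17
Final tree (level order): [39, 19, 46, 17, 22, None, None, 1, None, None, 34]


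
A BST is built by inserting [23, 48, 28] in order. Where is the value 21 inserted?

Starting tree (level order): [23, None, 48, 28]
Insertion path: 23
Result: insert 21 as left child of 23
Final tree (level order): [23, 21, 48, None, None, 28]


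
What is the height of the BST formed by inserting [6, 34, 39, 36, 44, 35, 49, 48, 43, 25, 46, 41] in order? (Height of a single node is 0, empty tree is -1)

Insertion order: [6, 34, 39, 36, 44, 35, 49, 48, 43, 25, 46, 41]
Tree (level-order array): [6, None, 34, 25, 39, None, None, 36, 44, 35, None, 43, 49, None, None, 41, None, 48, None, None, None, 46]
Compute height bottom-up (empty subtree = -1):
  height(25) = 1 + max(-1, -1) = 0
  height(35) = 1 + max(-1, -1) = 0
  height(36) = 1 + max(0, -1) = 1
  height(41) = 1 + max(-1, -1) = 0
  height(43) = 1 + max(0, -1) = 1
  height(46) = 1 + max(-1, -1) = 0
  height(48) = 1 + max(0, -1) = 1
  height(49) = 1 + max(1, -1) = 2
  height(44) = 1 + max(1, 2) = 3
  height(39) = 1 + max(1, 3) = 4
  height(34) = 1 + max(0, 4) = 5
  height(6) = 1 + max(-1, 5) = 6
Height = 6


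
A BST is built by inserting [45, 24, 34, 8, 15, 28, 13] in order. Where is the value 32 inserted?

Starting tree (level order): [45, 24, None, 8, 34, None, 15, 28, None, 13]
Insertion path: 45 -> 24 -> 34 -> 28
Result: insert 32 as right child of 28
Final tree (level order): [45, 24, None, 8, 34, None, 15, 28, None, 13, None, None, 32]


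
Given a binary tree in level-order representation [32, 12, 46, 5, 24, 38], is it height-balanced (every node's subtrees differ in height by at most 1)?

Tree (level-order array): [32, 12, 46, 5, 24, 38]
Definition: a tree is height-balanced if, at every node, |h(left) - h(right)| <= 1 (empty subtree has height -1).
Bottom-up per-node check:
  node 5: h_left=-1, h_right=-1, diff=0 [OK], height=0
  node 24: h_left=-1, h_right=-1, diff=0 [OK], height=0
  node 12: h_left=0, h_right=0, diff=0 [OK], height=1
  node 38: h_left=-1, h_right=-1, diff=0 [OK], height=0
  node 46: h_left=0, h_right=-1, diff=1 [OK], height=1
  node 32: h_left=1, h_right=1, diff=0 [OK], height=2
All nodes satisfy the balance condition.
Result: Balanced


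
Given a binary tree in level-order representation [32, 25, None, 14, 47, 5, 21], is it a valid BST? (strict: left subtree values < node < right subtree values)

Level-order array: [32, 25, None, 14, 47, 5, 21]
Validate using subtree bounds (lo, hi): at each node, require lo < value < hi,
then recurse left with hi=value and right with lo=value.
Preorder trace (stopping at first violation):
  at node 32 with bounds (-inf, +inf): OK
  at node 25 with bounds (-inf, 32): OK
  at node 14 with bounds (-inf, 25): OK
  at node 5 with bounds (-inf, 14): OK
  at node 21 with bounds (14, 25): OK
  at node 47 with bounds (25, 32): VIOLATION
Node 47 violates its bound: not (25 < 47 < 32).
Result: Not a valid BST


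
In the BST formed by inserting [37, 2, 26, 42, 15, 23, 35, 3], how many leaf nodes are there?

Tree built from: [37, 2, 26, 42, 15, 23, 35, 3]
Tree (level-order array): [37, 2, 42, None, 26, None, None, 15, 35, 3, 23]
Rule: A leaf has 0 children.
Per-node child counts:
  node 37: 2 child(ren)
  node 2: 1 child(ren)
  node 26: 2 child(ren)
  node 15: 2 child(ren)
  node 3: 0 child(ren)
  node 23: 0 child(ren)
  node 35: 0 child(ren)
  node 42: 0 child(ren)
Matching nodes: [3, 23, 35, 42]
Count of leaf nodes: 4


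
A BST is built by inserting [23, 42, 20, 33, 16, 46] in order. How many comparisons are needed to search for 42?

Search path for 42: 23 -> 42
Found: True
Comparisons: 2


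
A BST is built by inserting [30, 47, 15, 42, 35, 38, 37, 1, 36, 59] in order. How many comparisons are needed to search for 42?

Search path for 42: 30 -> 47 -> 42
Found: True
Comparisons: 3


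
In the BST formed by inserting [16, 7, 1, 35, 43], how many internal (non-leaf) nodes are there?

Tree built from: [16, 7, 1, 35, 43]
Tree (level-order array): [16, 7, 35, 1, None, None, 43]
Rule: An internal node has at least one child.
Per-node child counts:
  node 16: 2 child(ren)
  node 7: 1 child(ren)
  node 1: 0 child(ren)
  node 35: 1 child(ren)
  node 43: 0 child(ren)
Matching nodes: [16, 7, 35]
Count of internal (non-leaf) nodes: 3


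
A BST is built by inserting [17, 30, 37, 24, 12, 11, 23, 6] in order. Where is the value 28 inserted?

Starting tree (level order): [17, 12, 30, 11, None, 24, 37, 6, None, 23]
Insertion path: 17 -> 30 -> 24
Result: insert 28 as right child of 24
Final tree (level order): [17, 12, 30, 11, None, 24, 37, 6, None, 23, 28]


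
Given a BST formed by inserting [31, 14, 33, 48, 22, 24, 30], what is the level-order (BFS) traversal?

Tree insertion order: [31, 14, 33, 48, 22, 24, 30]
Tree (level-order array): [31, 14, 33, None, 22, None, 48, None, 24, None, None, None, 30]
BFS from the root, enqueuing left then right child of each popped node:
  queue [31] -> pop 31, enqueue [14, 33], visited so far: [31]
  queue [14, 33] -> pop 14, enqueue [22], visited so far: [31, 14]
  queue [33, 22] -> pop 33, enqueue [48], visited so far: [31, 14, 33]
  queue [22, 48] -> pop 22, enqueue [24], visited so far: [31, 14, 33, 22]
  queue [48, 24] -> pop 48, enqueue [none], visited so far: [31, 14, 33, 22, 48]
  queue [24] -> pop 24, enqueue [30], visited so far: [31, 14, 33, 22, 48, 24]
  queue [30] -> pop 30, enqueue [none], visited so far: [31, 14, 33, 22, 48, 24, 30]
Result: [31, 14, 33, 22, 48, 24, 30]


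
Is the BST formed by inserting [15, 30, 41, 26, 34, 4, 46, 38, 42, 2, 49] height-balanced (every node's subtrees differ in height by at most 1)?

Tree (level-order array): [15, 4, 30, 2, None, 26, 41, None, None, None, None, 34, 46, None, 38, 42, 49]
Definition: a tree is height-balanced if, at every node, |h(left) - h(right)| <= 1 (empty subtree has height -1).
Bottom-up per-node check:
  node 2: h_left=-1, h_right=-1, diff=0 [OK], height=0
  node 4: h_left=0, h_right=-1, diff=1 [OK], height=1
  node 26: h_left=-1, h_right=-1, diff=0 [OK], height=0
  node 38: h_left=-1, h_right=-1, diff=0 [OK], height=0
  node 34: h_left=-1, h_right=0, diff=1 [OK], height=1
  node 42: h_left=-1, h_right=-1, diff=0 [OK], height=0
  node 49: h_left=-1, h_right=-1, diff=0 [OK], height=0
  node 46: h_left=0, h_right=0, diff=0 [OK], height=1
  node 41: h_left=1, h_right=1, diff=0 [OK], height=2
  node 30: h_left=0, h_right=2, diff=2 [FAIL (|0-2|=2 > 1)], height=3
  node 15: h_left=1, h_right=3, diff=2 [FAIL (|1-3|=2 > 1)], height=4
Node 30 violates the condition: |0 - 2| = 2 > 1.
Result: Not balanced


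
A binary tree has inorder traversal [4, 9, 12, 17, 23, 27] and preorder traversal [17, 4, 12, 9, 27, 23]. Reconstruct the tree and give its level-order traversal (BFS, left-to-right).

Inorder:  [4, 9, 12, 17, 23, 27]
Preorder: [17, 4, 12, 9, 27, 23]
Algorithm: preorder visits root first, so consume preorder in order;
for each root, split the current inorder slice at that value into
left-subtree inorder and right-subtree inorder, then recurse.
Recursive splits:
  root=17; inorder splits into left=[4, 9, 12], right=[23, 27]
  root=4; inorder splits into left=[], right=[9, 12]
  root=12; inorder splits into left=[9], right=[]
  root=9; inorder splits into left=[], right=[]
  root=27; inorder splits into left=[23], right=[]
  root=23; inorder splits into left=[], right=[]
Reconstructed level-order: [17, 4, 27, 12, 23, 9]


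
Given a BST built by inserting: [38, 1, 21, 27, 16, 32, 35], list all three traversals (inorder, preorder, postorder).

Tree insertion order: [38, 1, 21, 27, 16, 32, 35]
Tree (level-order array): [38, 1, None, None, 21, 16, 27, None, None, None, 32, None, 35]
Inorder (L, root, R): [1, 16, 21, 27, 32, 35, 38]
Preorder (root, L, R): [38, 1, 21, 16, 27, 32, 35]
Postorder (L, R, root): [16, 35, 32, 27, 21, 1, 38]


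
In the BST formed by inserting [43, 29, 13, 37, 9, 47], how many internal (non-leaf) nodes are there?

Tree built from: [43, 29, 13, 37, 9, 47]
Tree (level-order array): [43, 29, 47, 13, 37, None, None, 9]
Rule: An internal node has at least one child.
Per-node child counts:
  node 43: 2 child(ren)
  node 29: 2 child(ren)
  node 13: 1 child(ren)
  node 9: 0 child(ren)
  node 37: 0 child(ren)
  node 47: 0 child(ren)
Matching nodes: [43, 29, 13]
Count of internal (non-leaf) nodes: 3


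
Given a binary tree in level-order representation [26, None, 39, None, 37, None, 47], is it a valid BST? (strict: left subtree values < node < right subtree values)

Level-order array: [26, None, 39, None, 37, None, 47]
Validate using subtree bounds (lo, hi): at each node, require lo < value < hi,
then recurse left with hi=value and right with lo=value.
Preorder trace (stopping at first violation):
  at node 26 with bounds (-inf, +inf): OK
  at node 39 with bounds (26, +inf): OK
  at node 37 with bounds (39, +inf): VIOLATION
Node 37 violates its bound: not (39 < 37 < +inf).
Result: Not a valid BST


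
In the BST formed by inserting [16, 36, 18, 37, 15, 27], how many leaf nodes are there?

Tree built from: [16, 36, 18, 37, 15, 27]
Tree (level-order array): [16, 15, 36, None, None, 18, 37, None, 27]
Rule: A leaf has 0 children.
Per-node child counts:
  node 16: 2 child(ren)
  node 15: 0 child(ren)
  node 36: 2 child(ren)
  node 18: 1 child(ren)
  node 27: 0 child(ren)
  node 37: 0 child(ren)
Matching nodes: [15, 27, 37]
Count of leaf nodes: 3


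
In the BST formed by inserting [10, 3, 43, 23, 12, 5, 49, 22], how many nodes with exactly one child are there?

Tree built from: [10, 3, 43, 23, 12, 5, 49, 22]
Tree (level-order array): [10, 3, 43, None, 5, 23, 49, None, None, 12, None, None, None, None, 22]
Rule: These are nodes with exactly 1 non-null child.
Per-node child counts:
  node 10: 2 child(ren)
  node 3: 1 child(ren)
  node 5: 0 child(ren)
  node 43: 2 child(ren)
  node 23: 1 child(ren)
  node 12: 1 child(ren)
  node 22: 0 child(ren)
  node 49: 0 child(ren)
Matching nodes: [3, 23, 12]
Count of nodes with exactly one child: 3


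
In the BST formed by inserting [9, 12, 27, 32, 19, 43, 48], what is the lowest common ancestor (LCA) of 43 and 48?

Tree insertion order: [9, 12, 27, 32, 19, 43, 48]
Tree (level-order array): [9, None, 12, None, 27, 19, 32, None, None, None, 43, None, 48]
In a BST, the LCA of p=43, q=48 is the first node v on the
root-to-leaf path with p <= v <= q (go left if both < v, right if both > v).
Walk from root:
  at 9: both 43 and 48 > 9, go right
  at 12: both 43 and 48 > 12, go right
  at 27: both 43 and 48 > 27, go right
  at 32: both 43 and 48 > 32, go right
  at 43: 43 <= 43 <= 48, this is the LCA
LCA = 43


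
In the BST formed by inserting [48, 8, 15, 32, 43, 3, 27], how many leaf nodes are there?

Tree built from: [48, 8, 15, 32, 43, 3, 27]
Tree (level-order array): [48, 8, None, 3, 15, None, None, None, 32, 27, 43]
Rule: A leaf has 0 children.
Per-node child counts:
  node 48: 1 child(ren)
  node 8: 2 child(ren)
  node 3: 0 child(ren)
  node 15: 1 child(ren)
  node 32: 2 child(ren)
  node 27: 0 child(ren)
  node 43: 0 child(ren)
Matching nodes: [3, 27, 43]
Count of leaf nodes: 3


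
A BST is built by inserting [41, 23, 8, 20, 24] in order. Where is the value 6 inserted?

Starting tree (level order): [41, 23, None, 8, 24, None, 20]
Insertion path: 41 -> 23 -> 8
Result: insert 6 as left child of 8
Final tree (level order): [41, 23, None, 8, 24, 6, 20]
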